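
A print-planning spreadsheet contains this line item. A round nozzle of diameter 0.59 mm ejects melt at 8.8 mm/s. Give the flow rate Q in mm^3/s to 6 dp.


A = pi*(0.59/2)^2 = 0.2733971 mm^2
Q = 0.2733971 * 8.8 = 2.405894 mm^3/s


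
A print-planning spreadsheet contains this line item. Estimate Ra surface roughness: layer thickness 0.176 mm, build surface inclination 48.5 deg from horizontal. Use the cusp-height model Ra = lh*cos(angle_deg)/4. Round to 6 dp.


Ra = 0.176 * cos(48.5) / 4 = 0.029155 mm


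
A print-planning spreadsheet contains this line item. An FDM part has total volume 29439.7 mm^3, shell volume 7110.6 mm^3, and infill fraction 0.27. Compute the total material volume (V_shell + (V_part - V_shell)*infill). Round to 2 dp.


V_infill = (29439.7 - 7110.6) * 0.27 = 6028.86
V_total = 7110.6 + 6028.86 = 13139.46 mm^3


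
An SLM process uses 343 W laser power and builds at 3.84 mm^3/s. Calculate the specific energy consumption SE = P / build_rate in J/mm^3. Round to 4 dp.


SE = 343 / 3.84 = 89.3229 J/mm^3


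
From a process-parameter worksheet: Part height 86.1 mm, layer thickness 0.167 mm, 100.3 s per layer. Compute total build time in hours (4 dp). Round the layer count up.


Layers = ceil(86.1/0.167) = 516
t = 516 * 100.3 / 3600 = 14.3763 hrs


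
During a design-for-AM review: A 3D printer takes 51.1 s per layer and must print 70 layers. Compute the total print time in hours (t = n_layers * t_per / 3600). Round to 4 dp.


t = 70 * 51.1 / 3600 = 0.9936 hrs


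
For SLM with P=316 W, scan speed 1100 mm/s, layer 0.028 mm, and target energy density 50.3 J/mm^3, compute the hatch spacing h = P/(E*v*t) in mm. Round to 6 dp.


h = 316 / (50.3*1100*0.028) = 0.203971 mm


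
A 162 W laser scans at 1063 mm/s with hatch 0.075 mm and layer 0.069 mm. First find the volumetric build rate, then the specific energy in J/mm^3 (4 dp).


Build rate = 1063 * 0.075 * 0.069 = 5.501025 mm^3/s
SE = 162 / 5.501025 = 29.4491 J/mm^3


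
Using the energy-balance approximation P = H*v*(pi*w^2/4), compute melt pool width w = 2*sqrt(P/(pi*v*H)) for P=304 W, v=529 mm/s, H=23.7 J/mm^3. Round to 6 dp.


w = 2*sqrt(304/(pi*529*23.7)) = 0.175707 mm


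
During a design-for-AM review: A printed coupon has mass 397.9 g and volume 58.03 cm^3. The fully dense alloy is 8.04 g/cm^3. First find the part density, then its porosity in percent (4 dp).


rho_part = 397.9 / 58.03 = 6.85679821 g/cm^3
Porosity = (1 - 6.85679821/8.04)*100 = 14.7164 %


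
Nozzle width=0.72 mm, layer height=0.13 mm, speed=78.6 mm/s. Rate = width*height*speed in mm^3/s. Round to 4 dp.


Rate = 0.72 * 0.13 * 78.6 = 7.357 mm^3/s


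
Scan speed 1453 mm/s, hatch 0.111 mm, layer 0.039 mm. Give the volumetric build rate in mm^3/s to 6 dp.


Rate = 1453 * 0.111 * 0.039 = 6.290037 mm^3/s


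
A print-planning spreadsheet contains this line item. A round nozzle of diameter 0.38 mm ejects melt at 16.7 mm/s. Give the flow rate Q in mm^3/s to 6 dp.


A = pi*(0.38/2)^2 = 0.11341149 mm^2
Q = 0.11341149 * 16.7 = 1.893972 mm^3/s


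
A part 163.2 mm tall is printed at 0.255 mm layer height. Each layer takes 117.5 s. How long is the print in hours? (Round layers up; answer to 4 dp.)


Layers = ceil(163.2/0.255) = 640
t = 640 * 117.5 / 3600 = 20.8889 hrs


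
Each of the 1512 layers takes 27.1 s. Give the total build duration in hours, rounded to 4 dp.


t = 1512 * 27.1 / 3600 = 11.382 hrs


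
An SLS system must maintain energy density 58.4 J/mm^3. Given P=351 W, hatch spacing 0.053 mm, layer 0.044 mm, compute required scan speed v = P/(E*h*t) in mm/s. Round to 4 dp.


v = 351 / (58.4*0.053*0.044) = 2577.3044 mm/s


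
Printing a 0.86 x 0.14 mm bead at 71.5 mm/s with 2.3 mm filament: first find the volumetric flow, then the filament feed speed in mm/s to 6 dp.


Q = 0.86 * 0.14 * 71.5 = 8.6086 mm^3/s
A_fil = pi*(2.3/2)^2 = 4.15475628 mm^2
v_feed = 8.6086 / 4.15475628 = 2.071987 mm/s


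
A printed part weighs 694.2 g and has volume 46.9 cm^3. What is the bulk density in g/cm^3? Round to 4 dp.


rho = 694.2 / 46.9 = 14.8017 g/cm^3


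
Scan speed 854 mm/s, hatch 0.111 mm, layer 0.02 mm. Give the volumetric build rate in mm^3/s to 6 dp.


Rate = 854 * 0.111 * 0.02 = 1.89588 mm^3/s


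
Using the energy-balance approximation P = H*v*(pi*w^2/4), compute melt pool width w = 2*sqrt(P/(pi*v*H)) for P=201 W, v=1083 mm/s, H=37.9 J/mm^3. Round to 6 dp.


w = 2*sqrt(201/(pi*1083*37.9)) = 0.078962 mm


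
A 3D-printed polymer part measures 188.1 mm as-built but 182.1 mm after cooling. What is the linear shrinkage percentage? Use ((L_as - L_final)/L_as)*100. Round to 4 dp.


Shrinkage = ((188.1-182.1)/188.1)*100 = 3.1898 %


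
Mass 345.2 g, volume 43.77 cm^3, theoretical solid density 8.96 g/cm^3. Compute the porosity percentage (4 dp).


rho_part = 345.2 / 43.77 = 7.88668037 g/cm^3
Porosity = (1 - 7.88668037/8.96)*100 = 11.979 %


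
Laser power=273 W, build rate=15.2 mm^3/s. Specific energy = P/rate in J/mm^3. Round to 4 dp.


SE = 273 / 15.2 = 17.9605 J/mm^3


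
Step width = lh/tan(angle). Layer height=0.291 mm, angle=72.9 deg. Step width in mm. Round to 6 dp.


step = 0.291 / tan(72.9) = 0.089523 mm


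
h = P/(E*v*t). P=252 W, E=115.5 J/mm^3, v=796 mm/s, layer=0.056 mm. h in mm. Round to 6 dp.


h = 252 / (115.5*796*0.056) = 0.048946 mm


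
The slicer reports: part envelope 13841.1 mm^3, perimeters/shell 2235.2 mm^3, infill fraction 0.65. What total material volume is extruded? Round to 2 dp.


V_infill = (13841.1 - 2235.2) * 0.65 = 7543.84
V_total = 2235.2 + 7543.84 = 9779.04 mm^3


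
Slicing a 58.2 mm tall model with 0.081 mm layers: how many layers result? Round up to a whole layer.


Layers = ceil(58.2/0.081) = 719


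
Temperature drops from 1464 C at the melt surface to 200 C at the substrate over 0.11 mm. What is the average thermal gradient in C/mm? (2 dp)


G = (1464-200)/0.11 = 11490.91 C/mm


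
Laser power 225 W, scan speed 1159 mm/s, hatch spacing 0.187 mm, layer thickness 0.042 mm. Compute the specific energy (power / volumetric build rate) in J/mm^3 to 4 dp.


Build rate = 1159 * 0.187 * 0.042 = 9.102786 mm^3/s
SE = 225 / 9.102786 = 24.7177 J/mm^3


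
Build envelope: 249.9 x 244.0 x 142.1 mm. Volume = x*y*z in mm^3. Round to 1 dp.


V = 249.9 * 244.0 * 142.1 = 8664632.8 mm^3


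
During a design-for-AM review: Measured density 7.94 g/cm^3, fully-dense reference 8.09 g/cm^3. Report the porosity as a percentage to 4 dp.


Porosity = (1-7.94/8.09)*100 = 1.8541 %


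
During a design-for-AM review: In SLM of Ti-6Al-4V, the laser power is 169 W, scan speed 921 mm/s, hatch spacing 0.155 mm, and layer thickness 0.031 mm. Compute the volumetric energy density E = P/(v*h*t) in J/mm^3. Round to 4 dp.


E = 169 / (921*0.155*0.031) = 38.1886 J/mm^3


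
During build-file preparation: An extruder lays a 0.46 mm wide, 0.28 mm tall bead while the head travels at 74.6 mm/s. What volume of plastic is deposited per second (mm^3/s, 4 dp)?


Rate = 0.46 * 0.28 * 74.6 = 9.6085 mm^3/s


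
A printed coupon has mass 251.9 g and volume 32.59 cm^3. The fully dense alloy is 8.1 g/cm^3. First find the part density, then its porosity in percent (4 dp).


rho_part = 251.9 / 32.59 = 7.72936484 g/cm^3
Porosity = (1 - 7.72936484/8.1)*100 = 4.5757 %


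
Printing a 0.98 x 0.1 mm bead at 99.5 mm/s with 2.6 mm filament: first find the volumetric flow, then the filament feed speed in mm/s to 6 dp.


Q = 0.98 * 0.1 * 99.5 = 9.751 mm^3/s
A_fil = pi*(2.6/2)^2 = 5.30929158 mm^2
v_feed = 9.751 / 5.30929158 = 1.836592 mm/s


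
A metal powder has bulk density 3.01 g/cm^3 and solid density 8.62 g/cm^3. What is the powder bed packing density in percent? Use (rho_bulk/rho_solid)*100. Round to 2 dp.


Packing = (3.01/8.62)*100 = 34.92 %


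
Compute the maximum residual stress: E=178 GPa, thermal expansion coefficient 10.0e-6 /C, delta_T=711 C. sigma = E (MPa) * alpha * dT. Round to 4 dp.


sigma = 178*1000 * 10.0e-6 * 711 = 1265.58 MPa


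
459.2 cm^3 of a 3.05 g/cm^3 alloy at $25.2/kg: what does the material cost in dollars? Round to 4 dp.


Mass = 459.2*3.05/1000 = 1.40056 kg
Cost = 1.40056 * 25.2 = 35.2941 $


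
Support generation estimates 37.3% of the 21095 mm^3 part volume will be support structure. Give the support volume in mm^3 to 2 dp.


V_support = 21095 * 0.373 = 7868.44 mm^3


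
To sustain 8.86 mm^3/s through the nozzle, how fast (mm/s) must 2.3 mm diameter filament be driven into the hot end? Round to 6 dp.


A = pi*(2.3/2)^2 = 4.154756
v = 8.86 / 4.154756 = 2.132496 mm/s


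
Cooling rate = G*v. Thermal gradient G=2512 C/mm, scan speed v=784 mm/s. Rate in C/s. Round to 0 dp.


CR = 2512 * 784 = 1969408 C/s


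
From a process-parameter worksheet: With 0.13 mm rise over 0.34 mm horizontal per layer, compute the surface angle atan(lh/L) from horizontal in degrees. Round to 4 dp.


angle = atan(0.13/0.34) = 20.9245 degrees


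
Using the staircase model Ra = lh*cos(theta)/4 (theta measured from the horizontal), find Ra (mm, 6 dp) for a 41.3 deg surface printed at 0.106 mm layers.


Ra = 0.106 * cos(41.3) / 4 = 0.019908 mm


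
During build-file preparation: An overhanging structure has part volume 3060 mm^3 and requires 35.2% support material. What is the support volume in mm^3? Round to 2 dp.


V_support = 3060 * 0.352 = 1077.12 mm^3


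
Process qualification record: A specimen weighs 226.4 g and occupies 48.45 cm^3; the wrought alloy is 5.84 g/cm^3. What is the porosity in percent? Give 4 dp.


rho_part = 226.4 / 48.45 = 4.67285862 g/cm^3
Porosity = (1 - 4.67285862/5.84)*100 = 19.9853 %


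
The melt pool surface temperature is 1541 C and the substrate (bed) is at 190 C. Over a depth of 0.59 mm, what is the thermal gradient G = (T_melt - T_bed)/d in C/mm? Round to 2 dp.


G = (1541-190)/0.59 = 2289.83 C/mm


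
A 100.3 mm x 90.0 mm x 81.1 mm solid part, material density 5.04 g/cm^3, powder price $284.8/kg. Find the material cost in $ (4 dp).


V = 100.3 * 90.0 * 81.1 = 732089.7 mm^3 = 732.0897 cm^3
Mass = 732.0897 * 5.04 / 1000 = 3.68973209 kg
Cost = 3.68973209 * 284.8 = 1050.8357 $


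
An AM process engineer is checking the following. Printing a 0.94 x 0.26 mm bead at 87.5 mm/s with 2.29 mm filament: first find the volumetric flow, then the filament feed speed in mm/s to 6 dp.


Q = 0.94 * 0.26 * 87.5 = 21.385 mm^3/s
A_fil = pi*(2.29/2)^2 = 4.11870651 mm^2
v_feed = 21.385 / 4.11870651 = 5.192164 mm/s


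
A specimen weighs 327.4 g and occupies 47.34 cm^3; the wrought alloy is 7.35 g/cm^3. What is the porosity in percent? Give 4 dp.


rho_part = 327.4 / 47.34 = 6.91592733 g/cm^3
Porosity = (1 - 6.91592733/7.35)*100 = 5.9058 %


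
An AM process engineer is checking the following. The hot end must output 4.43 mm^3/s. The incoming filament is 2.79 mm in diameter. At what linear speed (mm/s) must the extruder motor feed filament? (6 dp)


A = pi*(2.79/2)^2 = 6.113618
v = 4.43 / 6.113618 = 0.724612 mm/s


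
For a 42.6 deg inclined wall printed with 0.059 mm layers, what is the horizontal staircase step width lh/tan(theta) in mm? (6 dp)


step = 0.059 / tan(42.6) = 0.064162 mm


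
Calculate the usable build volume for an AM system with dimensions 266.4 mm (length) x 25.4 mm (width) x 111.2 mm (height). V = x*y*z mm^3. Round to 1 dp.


V = 266.4 * 25.4 * 111.2 = 752441.5 mm^3


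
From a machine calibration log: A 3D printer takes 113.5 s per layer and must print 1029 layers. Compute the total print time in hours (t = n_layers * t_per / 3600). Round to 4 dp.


t = 1029 * 113.5 / 3600 = 32.4421 hrs


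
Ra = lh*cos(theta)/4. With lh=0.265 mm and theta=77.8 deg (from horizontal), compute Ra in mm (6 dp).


Ra = 0.265 * cos(77.8) / 4 = 0.014 mm


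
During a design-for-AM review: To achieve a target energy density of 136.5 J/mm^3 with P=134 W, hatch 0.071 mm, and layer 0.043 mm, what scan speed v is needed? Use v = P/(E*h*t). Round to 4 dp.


v = 134 / (136.5*0.071*0.043) = 321.5477 mm/s


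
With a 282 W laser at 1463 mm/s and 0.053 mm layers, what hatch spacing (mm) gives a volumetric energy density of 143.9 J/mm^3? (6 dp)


h = 282 / (143.9*1463*0.053) = 0.025274 mm


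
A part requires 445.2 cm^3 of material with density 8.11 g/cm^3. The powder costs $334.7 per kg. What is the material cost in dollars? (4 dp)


Mass = 445.2*8.11/1000 = 3.610572 kg
Cost = 3.610572 * 334.7 = 1208.4584 $


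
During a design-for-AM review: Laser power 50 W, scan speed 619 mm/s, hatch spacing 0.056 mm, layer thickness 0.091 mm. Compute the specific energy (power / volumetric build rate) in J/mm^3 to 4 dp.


Build rate = 619 * 0.056 * 0.091 = 3.154424 mm^3/s
SE = 50 / 3.154424 = 15.8508 J/mm^3


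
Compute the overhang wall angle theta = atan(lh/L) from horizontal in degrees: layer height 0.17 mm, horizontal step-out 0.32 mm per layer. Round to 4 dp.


angle = atan(0.17/0.32) = 27.9795 degrees


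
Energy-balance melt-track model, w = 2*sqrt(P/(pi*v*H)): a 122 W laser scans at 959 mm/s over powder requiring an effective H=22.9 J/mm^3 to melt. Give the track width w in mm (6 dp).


w = 2*sqrt(122/(pi*959*22.9)) = 0.084102 mm


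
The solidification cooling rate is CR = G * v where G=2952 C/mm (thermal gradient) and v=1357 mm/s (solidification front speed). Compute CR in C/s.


CR = 2952 * 1357 = 4005864 C/s


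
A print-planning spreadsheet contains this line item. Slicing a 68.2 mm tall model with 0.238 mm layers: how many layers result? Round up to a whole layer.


Layers = ceil(68.2/0.238) = 287


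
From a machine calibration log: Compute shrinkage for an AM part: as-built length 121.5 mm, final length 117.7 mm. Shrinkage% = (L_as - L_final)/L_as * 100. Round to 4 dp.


Shrinkage = ((121.5-117.7)/121.5)*100 = 3.1276 %


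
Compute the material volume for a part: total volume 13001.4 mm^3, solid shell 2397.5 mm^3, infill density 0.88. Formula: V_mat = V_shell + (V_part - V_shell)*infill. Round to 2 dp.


V_infill = (13001.4 - 2397.5) * 0.88 = 9331.43
V_total = 2397.5 + 9331.43 = 11728.93 mm^3


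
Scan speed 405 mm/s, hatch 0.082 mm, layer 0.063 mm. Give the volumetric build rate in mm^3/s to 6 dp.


Rate = 405 * 0.082 * 0.063 = 2.09223 mm^3/s


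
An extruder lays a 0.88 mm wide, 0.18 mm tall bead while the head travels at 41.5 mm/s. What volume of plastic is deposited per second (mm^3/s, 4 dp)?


Rate = 0.88 * 0.18 * 41.5 = 6.5736 mm^3/s


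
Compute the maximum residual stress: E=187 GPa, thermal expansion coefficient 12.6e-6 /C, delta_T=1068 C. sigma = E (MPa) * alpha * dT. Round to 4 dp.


sigma = 187*1000 * 12.6e-6 * 1068 = 2516.4216 MPa


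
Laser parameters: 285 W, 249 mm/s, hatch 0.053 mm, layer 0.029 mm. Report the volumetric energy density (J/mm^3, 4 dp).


E = 285 / (249*0.053*0.029) = 744.6834 J/mm^3


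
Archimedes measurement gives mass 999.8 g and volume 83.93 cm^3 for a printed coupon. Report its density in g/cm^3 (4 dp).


rho = 999.8 / 83.93 = 11.9123 g/cm^3


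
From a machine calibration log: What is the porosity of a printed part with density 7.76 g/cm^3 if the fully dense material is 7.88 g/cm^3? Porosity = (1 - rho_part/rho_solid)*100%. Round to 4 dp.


Porosity = (1-7.76/7.88)*100 = 1.5228 %


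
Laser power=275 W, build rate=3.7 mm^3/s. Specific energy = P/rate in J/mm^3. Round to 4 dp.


SE = 275 / 3.7 = 74.3243 J/mm^3


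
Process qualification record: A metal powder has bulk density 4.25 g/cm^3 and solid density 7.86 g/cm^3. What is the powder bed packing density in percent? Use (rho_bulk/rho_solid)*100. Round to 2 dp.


Packing = (4.25/7.86)*100 = 54.07 %


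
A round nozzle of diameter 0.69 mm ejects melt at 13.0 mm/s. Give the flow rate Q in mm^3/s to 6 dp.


A = pi*(0.69/2)^2 = 0.37392807 mm^2
Q = 0.37392807 * 13.0 = 4.861065 mm^3/s


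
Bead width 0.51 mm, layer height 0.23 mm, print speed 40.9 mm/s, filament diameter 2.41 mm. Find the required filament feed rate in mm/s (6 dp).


Q = 0.51 * 0.23 * 40.9 = 4.79757 mm^3/s
A_fil = pi*(2.41/2)^2 = 4.56167107 mm^2
v_feed = 4.79757 / 4.56167107 = 1.051713 mm/s


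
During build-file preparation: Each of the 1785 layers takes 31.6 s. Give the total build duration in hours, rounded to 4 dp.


t = 1785 * 31.6 / 3600 = 15.6683 hrs


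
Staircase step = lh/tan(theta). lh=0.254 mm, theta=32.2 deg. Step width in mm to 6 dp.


step = 0.254 / tan(32.2) = 0.403345 mm


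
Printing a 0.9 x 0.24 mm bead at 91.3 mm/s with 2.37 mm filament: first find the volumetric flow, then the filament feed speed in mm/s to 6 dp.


Q = 0.9 * 0.24 * 91.3 = 19.7208 mm^3/s
A_fil = pi*(2.37/2)^2 = 4.41150294 mm^2
v_feed = 19.7208 / 4.41150294 = 4.470313 mm/s


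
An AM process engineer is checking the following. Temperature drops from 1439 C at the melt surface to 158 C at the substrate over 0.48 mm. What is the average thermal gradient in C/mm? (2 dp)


G = (1439-158)/0.48 = 2668.75 C/mm


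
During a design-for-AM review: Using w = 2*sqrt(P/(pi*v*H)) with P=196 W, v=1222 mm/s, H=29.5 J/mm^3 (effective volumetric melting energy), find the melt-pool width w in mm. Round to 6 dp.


w = 2*sqrt(196/(pi*1222*29.5)) = 0.083203 mm


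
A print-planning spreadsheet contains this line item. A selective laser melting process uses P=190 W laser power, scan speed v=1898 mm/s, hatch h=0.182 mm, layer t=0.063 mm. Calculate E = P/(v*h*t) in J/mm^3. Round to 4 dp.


E = 190 / (1898*0.182*0.063) = 8.7306 J/mm^3


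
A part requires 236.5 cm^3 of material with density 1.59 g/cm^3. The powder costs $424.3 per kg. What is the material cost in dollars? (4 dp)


Mass = 236.5*1.59/1000 = 0.376035 kg
Cost = 0.376035 * 424.3 = 159.5517 $


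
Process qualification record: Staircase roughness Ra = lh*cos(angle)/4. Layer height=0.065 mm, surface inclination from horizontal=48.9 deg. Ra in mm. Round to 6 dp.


Ra = 0.065 * cos(48.9) / 4 = 0.010682 mm


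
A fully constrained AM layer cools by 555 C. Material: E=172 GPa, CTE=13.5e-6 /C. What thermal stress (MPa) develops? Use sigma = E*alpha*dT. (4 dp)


sigma = 172*1000 * 13.5e-6 * 555 = 1288.71 MPa


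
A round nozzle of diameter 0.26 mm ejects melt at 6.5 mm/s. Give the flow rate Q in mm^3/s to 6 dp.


A = pi*(0.26/2)^2 = 0.05309292 mm^2
Q = 0.05309292 * 6.5 = 0.345104 mm^3/s


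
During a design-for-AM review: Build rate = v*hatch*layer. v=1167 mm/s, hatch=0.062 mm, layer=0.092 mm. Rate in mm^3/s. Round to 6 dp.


Rate = 1167 * 0.062 * 0.092 = 6.656568 mm^3/s


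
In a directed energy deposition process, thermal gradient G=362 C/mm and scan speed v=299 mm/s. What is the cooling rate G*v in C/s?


CR = 362 * 299 = 108238 C/s


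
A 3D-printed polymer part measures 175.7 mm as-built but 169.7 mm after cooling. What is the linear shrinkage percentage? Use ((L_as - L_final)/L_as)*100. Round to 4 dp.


Shrinkage = ((175.7-169.7)/175.7)*100 = 3.4149 %


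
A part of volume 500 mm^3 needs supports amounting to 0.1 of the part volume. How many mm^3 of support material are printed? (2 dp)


V_support = 500 * 0.1 = 50.0 mm^3


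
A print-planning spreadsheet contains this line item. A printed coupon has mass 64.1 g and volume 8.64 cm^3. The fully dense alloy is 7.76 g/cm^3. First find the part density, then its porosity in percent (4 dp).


rho_part = 64.1 / 8.64 = 7.41898148 g/cm^3
Porosity = (1 - 7.41898148/7.76)*100 = 4.3946 %


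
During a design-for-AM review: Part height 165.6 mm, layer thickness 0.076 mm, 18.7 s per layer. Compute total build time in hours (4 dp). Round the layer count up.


Layers = ceil(165.6/0.076) = 2179
t = 2179 * 18.7 / 3600 = 11.3187 hrs


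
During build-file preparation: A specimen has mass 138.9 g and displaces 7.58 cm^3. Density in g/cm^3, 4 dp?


rho = 138.9 / 7.58 = 18.3245 g/cm^3


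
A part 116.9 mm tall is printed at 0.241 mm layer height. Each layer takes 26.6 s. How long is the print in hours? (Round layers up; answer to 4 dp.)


Layers = ceil(116.9/0.241) = 486
t = 486 * 26.6 / 3600 = 3.591 hrs


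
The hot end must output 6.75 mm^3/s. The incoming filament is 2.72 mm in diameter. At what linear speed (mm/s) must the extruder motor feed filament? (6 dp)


A = pi*(2.72/2)^2 = 5.81069
v = 6.75 / 5.81069 = 1.161652 mm/s


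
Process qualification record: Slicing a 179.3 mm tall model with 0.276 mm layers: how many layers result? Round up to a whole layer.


Layers = ceil(179.3/0.276) = 650


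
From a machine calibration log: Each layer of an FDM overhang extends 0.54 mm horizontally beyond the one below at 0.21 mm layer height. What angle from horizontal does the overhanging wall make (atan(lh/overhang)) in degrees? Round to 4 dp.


angle = atan(0.21/0.54) = 21.2505 degrees


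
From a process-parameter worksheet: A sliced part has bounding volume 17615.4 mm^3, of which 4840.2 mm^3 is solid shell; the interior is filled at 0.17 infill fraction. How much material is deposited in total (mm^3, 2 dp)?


V_infill = (17615.4 - 4840.2) * 0.17 = 2171.78
V_total = 4840.2 + 2171.78 = 7011.98 mm^3


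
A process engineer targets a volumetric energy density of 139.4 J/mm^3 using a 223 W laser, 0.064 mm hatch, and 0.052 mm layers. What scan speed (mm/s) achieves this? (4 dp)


v = 223 / (139.4*0.064*0.052) = 480.683 mm/s


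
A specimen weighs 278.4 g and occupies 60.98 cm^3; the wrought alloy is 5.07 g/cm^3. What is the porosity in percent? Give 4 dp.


rho_part = 278.4 / 60.98 = 4.56543129 g/cm^3
Porosity = (1 - 4.56543129/5.07)*100 = 9.952 %


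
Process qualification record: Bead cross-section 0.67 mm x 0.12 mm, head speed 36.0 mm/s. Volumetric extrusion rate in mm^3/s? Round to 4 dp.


Rate = 0.67 * 0.12 * 36.0 = 2.8944 mm^3/s


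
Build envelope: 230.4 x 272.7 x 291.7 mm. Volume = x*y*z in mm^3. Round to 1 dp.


V = 230.4 * 272.7 * 291.7 = 18327534.3 mm^3


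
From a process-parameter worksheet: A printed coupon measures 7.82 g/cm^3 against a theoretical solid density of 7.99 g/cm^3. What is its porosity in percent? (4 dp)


Porosity = (1-7.82/7.99)*100 = 2.1277 %


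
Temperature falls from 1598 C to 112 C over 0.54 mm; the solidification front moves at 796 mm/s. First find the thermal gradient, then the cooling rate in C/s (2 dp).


G = (1598-112)/0.54 = 2751.85185185 C/mm
CR = 2751.85185185 * 796 = 2190474.07 C/s


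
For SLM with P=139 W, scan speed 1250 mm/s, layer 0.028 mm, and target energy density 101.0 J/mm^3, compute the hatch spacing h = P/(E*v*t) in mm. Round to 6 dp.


h = 139 / (101.0*1250*0.028) = 0.039321 mm


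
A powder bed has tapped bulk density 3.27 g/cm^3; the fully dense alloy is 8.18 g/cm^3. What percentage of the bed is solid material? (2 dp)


Packing = (3.27/8.18)*100 = 39.98 %


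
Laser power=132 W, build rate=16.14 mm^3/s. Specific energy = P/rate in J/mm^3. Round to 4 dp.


SE = 132 / 16.14 = 8.1784 J/mm^3


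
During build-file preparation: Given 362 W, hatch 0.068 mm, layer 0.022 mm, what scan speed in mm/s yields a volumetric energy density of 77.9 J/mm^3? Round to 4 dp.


v = 362 / (77.9*0.068*0.022) = 3106.2723 mm/s


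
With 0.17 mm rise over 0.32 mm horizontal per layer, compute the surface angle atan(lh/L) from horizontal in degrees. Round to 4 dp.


angle = atan(0.17/0.32) = 27.9795 degrees


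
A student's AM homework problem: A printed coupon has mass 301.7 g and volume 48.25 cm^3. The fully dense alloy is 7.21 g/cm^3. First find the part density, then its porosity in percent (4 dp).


rho_part = 301.7 / 48.25 = 6.25284974 g/cm^3
Porosity = (1 - 6.25284974/7.21)*100 = 13.2753 %


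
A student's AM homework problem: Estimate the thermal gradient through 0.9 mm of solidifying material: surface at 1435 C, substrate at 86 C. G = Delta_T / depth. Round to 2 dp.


G = (1435-86)/0.9 = 1498.89 C/mm


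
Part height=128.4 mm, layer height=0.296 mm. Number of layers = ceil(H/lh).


Layers = ceil(128.4/0.296) = 434


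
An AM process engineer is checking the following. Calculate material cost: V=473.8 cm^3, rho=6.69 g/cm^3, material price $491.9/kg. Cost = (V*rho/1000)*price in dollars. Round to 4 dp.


Mass = 473.8*6.69/1000 = 3.169722 kg
Cost = 3.169722 * 491.9 = 1559.1863 $


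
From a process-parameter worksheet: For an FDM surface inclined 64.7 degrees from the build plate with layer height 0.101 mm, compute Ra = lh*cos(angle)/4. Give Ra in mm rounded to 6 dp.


Ra = 0.101 * cos(64.7) / 4 = 0.010791 mm


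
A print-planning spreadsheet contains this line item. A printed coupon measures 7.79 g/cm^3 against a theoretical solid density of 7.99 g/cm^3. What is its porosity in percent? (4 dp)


Porosity = (1-7.79/7.99)*100 = 2.5031 %


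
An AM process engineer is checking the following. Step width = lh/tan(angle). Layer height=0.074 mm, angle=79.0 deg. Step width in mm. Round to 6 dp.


step = 0.074 / tan(79.0) = 0.014384 mm


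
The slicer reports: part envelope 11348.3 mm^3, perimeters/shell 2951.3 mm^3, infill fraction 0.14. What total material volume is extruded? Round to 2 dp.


V_infill = (11348.3 - 2951.3) * 0.14 = 1175.58
V_total = 2951.3 + 1175.58 = 4126.88 mm^3


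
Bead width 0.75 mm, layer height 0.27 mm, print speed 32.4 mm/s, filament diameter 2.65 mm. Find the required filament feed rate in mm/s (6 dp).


Q = 0.75 * 0.27 * 32.4 = 6.561 mm^3/s
A_fil = pi*(2.65/2)^2 = 5.5154586 mm^2
v_feed = 6.561 / 5.5154586 = 1.189566 mm/s


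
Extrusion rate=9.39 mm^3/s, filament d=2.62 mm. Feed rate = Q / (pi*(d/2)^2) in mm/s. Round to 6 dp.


A = pi*(2.62/2)^2 = 5.391287
v = 9.39 / 5.391287 = 1.741699 mm/s


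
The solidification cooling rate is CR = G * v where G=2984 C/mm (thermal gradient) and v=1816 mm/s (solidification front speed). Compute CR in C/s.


CR = 2984 * 1816 = 5418944 C/s


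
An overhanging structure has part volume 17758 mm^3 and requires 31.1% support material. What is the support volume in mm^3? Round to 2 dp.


V_support = 17758 * 0.311 = 5522.74 mm^3


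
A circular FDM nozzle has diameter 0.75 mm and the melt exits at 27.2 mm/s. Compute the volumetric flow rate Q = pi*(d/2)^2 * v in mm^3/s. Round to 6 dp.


A = pi*(0.75/2)^2 = 0.44178647 mm^2
Q = 0.44178647 * 27.2 = 12.016592 mm^3/s


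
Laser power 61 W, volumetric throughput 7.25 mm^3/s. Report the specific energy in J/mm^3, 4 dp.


SE = 61 / 7.25 = 8.4138 J/mm^3


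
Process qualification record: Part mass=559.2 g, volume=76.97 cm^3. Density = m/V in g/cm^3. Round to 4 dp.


rho = 559.2 / 76.97 = 7.2652 g/cm^3


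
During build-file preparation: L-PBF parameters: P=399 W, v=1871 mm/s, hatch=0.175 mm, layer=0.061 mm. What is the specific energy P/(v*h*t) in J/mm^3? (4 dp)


Build rate = 1871 * 0.175 * 0.061 = 19.972925 mm^3/s
SE = 399 / 19.972925 = 19.977 J/mm^3


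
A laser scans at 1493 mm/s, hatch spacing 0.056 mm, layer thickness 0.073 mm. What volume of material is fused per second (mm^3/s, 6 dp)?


Rate = 1493 * 0.056 * 0.073 = 6.103384 mm^3/s


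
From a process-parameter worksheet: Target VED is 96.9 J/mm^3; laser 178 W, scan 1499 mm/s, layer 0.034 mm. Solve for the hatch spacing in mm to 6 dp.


h = 178 / (96.9*1499*0.034) = 0.036043 mm


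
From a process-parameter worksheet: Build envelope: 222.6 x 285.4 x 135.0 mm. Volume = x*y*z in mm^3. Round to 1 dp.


V = 222.6 * 285.4 * 135.0 = 8576555.4 mm^3


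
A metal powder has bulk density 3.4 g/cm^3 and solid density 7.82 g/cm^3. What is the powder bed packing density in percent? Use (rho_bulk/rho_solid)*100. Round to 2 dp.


Packing = (3.4/7.82)*100 = 43.48 %


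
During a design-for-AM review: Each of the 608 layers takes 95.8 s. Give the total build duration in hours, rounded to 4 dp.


t = 608 * 95.8 / 3600 = 16.1796 hrs


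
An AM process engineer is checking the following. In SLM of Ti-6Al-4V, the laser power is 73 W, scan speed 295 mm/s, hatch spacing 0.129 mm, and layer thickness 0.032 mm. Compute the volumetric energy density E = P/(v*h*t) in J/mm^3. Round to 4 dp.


E = 73 / (295*0.129*0.032) = 59.9461 J/mm^3


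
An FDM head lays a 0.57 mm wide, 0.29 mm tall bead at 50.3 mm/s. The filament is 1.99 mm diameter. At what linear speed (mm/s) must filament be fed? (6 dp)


Q = 0.57 * 0.29 * 50.3 = 8.31459 mm^3/s
A_fil = pi*(1.99/2)^2 = 3.11025527 mm^2
v_feed = 8.31459 / 3.11025527 = 2.673282 mm/s


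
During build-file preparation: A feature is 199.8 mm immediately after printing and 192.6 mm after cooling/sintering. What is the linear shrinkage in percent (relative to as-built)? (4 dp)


Shrinkage = ((199.8-192.6)/199.8)*100 = 3.6036 %


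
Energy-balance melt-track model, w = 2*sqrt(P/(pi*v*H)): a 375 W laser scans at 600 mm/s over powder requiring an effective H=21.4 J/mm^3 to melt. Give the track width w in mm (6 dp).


w = 2*sqrt(375/(pi*600*21.4)) = 0.192836 mm


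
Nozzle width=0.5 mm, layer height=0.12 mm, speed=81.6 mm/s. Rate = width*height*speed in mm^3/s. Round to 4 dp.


Rate = 0.5 * 0.12 * 81.6 = 4.896 mm^3/s


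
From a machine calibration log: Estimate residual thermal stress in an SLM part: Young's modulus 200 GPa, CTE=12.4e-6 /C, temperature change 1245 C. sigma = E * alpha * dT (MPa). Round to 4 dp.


sigma = 200*1000 * 12.4e-6 * 1245 = 3087.6 MPa


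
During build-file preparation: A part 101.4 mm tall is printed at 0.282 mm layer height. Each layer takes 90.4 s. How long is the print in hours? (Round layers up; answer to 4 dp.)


Layers = ceil(101.4/0.282) = 360
t = 360 * 90.4 / 3600 = 9.04 hrs


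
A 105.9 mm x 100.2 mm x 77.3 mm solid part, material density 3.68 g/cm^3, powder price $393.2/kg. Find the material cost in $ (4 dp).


V = 105.9 * 100.2 * 77.3 = 820244.214 mm^3 = 820.244214 cm^3
Mass = 820.244214 * 3.68 / 1000 = 3.01849871 kg
Cost = 3.01849871 * 393.2 = 1186.8737 $


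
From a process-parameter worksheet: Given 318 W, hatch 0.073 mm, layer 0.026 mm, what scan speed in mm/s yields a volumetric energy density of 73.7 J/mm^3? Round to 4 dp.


v = 318 / (73.7*0.073*0.026) = 2273.3349 mm/s


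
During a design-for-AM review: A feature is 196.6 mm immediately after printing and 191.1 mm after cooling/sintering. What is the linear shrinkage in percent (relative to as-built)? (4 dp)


Shrinkage = ((196.6-191.1)/196.6)*100 = 2.7976 %


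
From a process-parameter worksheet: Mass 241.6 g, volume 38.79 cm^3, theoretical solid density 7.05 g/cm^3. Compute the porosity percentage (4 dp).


rho_part = 241.6 / 38.79 = 6.22840938 g/cm^3
Porosity = (1 - 6.22840938/7.05)*100 = 11.6538 %


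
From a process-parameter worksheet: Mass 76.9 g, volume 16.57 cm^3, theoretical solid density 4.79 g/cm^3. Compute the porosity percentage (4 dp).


rho_part = 76.9 / 16.57 = 4.64091732 g/cm^3
Porosity = (1 - 4.64091732/4.79)*100 = 3.1124 %


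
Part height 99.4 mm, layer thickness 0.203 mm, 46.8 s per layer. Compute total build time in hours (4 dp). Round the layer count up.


Layers = ceil(99.4/0.203) = 490
t = 490 * 46.8 / 3600 = 6.37 hrs


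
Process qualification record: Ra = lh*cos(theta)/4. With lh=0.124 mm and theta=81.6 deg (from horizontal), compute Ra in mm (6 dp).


Ra = 0.124 * cos(81.6) / 4 = 0.004529 mm


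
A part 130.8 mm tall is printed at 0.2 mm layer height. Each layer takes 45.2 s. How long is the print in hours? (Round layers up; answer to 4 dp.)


Layers = ceil(130.8/0.2) = 654
t = 654 * 45.2 / 3600 = 8.2113 hrs


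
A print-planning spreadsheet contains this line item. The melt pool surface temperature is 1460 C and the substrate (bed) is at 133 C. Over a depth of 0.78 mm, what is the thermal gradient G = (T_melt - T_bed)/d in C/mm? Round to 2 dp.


G = (1460-133)/0.78 = 1701.28 C/mm


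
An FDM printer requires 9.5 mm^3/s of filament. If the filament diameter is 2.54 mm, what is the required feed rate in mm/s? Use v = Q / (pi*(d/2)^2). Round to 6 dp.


A = pi*(2.54/2)^2 = 5.067075
v = 9.5 / 5.067075 = 1.874849 mm/s


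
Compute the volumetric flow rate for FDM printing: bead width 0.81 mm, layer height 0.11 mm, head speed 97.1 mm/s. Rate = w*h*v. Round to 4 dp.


Rate = 0.81 * 0.11 * 97.1 = 8.6516 mm^3/s


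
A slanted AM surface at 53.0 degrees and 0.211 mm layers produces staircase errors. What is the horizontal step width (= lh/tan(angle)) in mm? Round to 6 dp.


step = 0.211 / tan(53.0) = 0.159 mm


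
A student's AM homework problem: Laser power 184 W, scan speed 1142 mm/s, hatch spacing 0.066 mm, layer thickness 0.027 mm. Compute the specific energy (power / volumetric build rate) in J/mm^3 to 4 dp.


Build rate = 1142 * 0.066 * 0.027 = 2.035044 mm^3/s
SE = 184 / 2.035044 = 90.4157 J/mm^3


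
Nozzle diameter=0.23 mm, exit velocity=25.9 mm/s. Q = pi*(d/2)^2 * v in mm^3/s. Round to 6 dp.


A = pi*(0.23/2)^2 = 0.04154756 mm^2
Q = 0.04154756 * 25.9 = 1.076082 mm^3/s


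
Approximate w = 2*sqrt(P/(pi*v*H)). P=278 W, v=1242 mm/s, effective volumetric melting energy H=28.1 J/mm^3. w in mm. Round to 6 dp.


w = 2*sqrt(278/(pi*1242*28.1)) = 0.100708 mm


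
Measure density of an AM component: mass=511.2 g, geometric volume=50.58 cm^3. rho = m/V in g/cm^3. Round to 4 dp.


rho = 511.2 / 50.58 = 10.1068 g/cm^3


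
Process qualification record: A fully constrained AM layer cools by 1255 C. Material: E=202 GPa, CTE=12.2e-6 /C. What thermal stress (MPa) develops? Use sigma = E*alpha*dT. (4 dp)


sigma = 202*1000 * 12.2e-6 * 1255 = 3092.822 MPa


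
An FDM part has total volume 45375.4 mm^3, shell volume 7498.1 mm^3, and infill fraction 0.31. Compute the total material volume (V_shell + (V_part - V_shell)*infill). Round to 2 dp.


V_infill = (45375.4 - 7498.1) * 0.31 = 11741.96
V_total = 7498.1 + 11741.96 = 19240.06 mm^3


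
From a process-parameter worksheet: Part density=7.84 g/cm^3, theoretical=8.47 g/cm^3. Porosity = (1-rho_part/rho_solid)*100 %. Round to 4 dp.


Porosity = (1-7.84/8.47)*100 = 7.438 %


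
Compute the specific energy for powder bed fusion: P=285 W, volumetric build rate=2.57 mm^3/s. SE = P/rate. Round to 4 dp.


SE = 285 / 2.57 = 110.8949 J/mm^3


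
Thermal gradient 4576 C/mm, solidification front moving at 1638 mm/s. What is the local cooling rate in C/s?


CR = 4576 * 1638 = 7495488 C/s


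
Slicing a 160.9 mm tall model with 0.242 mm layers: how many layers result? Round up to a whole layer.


Layers = ceil(160.9/0.242) = 665


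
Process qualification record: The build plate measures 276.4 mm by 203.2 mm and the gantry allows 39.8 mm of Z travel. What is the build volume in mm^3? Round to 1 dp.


V = 276.4 * 203.2 * 39.8 = 2235346.3 mm^3


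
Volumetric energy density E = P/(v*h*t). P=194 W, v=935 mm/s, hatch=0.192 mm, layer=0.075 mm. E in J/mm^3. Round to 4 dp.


E = 194 / (935*0.192*0.075) = 14.4088 J/mm^3


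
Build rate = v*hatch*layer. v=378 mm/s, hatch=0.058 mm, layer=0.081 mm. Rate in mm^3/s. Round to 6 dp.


Rate = 378 * 0.058 * 0.081 = 1.775844 mm^3/s


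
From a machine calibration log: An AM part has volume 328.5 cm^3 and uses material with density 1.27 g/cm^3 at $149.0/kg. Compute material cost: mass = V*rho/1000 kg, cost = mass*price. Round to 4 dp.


Mass = 328.5*1.27/1000 = 0.417195 kg
Cost = 0.417195 * 149.0 = 62.1621 $


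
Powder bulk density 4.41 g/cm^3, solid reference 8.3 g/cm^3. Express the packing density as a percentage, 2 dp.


Packing = (4.41/8.3)*100 = 53.13 %


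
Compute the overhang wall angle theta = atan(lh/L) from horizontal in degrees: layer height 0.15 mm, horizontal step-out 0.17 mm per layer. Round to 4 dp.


angle = atan(0.15/0.17) = 41.4237 degrees


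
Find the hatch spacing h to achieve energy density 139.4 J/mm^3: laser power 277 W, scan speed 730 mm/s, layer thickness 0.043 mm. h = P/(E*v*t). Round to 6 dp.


h = 277 / (139.4*730*0.043) = 0.063303 mm


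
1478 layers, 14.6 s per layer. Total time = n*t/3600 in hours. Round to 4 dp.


t = 1478 * 14.6 / 3600 = 5.9941 hrs


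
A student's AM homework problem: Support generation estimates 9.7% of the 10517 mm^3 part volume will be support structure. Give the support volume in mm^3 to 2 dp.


V_support = 10517 * 0.097 = 1020.15 mm^3


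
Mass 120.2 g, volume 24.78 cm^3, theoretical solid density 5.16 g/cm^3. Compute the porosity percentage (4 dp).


rho_part = 120.2 / 24.78 = 4.85068604 g/cm^3
Porosity = (1 - 4.85068604/5.16)*100 = 5.9945 %


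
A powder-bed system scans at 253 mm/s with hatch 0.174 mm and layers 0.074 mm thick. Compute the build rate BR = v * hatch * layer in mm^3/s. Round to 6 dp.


Rate = 253 * 0.174 * 0.074 = 3.257628 mm^3/s


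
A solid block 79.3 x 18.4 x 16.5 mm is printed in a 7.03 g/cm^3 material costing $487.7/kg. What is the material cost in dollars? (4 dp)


V = 79.3 * 18.4 * 16.5 = 24075.48 mm^3 = 24.07548 cm^3
Mass = 24.07548 * 7.03 / 1000 = 0.16925062 kg
Cost = 0.16925062 * 487.7 = 82.5435 $


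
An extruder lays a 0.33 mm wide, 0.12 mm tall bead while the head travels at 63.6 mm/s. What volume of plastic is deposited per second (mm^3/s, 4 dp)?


Rate = 0.33 * 0.12 * 63.6 = 2.5186 mm^3/s


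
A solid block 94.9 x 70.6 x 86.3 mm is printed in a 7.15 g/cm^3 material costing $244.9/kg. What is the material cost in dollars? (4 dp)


V = 94.9 * 70.6 * 86.3 = 578204.822 mm^3 = 578.204822 cm^3
Mass = 578.204822 * 7.15 / 1000 = 4.13416448 kg
Cost = 4.13416448 * 244.9 = 1012.4569 $


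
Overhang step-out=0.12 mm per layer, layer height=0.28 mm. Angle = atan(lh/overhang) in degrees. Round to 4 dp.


angle = atan(0.28/0.12) = 66.8014 degrees


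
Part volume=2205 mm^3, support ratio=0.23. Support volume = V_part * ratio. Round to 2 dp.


V_support = 2205 * 0.23 = 507.15 mm^3


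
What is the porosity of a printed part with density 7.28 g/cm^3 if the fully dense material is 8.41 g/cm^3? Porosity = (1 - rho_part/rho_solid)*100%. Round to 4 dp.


Porosity = (1-7.28/8.41)*100 = 13.4364 %


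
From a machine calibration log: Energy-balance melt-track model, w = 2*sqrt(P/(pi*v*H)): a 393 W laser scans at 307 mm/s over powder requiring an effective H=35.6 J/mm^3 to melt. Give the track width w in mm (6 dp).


w = 2*sqrt(393/(pi*307*35.6)) = 0.213972 mm


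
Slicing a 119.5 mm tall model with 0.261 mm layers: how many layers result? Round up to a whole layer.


Layers = ceil(119.5/0.261) = 458


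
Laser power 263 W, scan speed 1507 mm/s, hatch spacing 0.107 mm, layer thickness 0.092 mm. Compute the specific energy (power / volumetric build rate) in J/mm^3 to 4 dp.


Build rate = 1507 * 0.107 * 0.092 = 14.834908 mm^3/s
SE = 263 / 14.834908 = 17.7285 J/mm^3


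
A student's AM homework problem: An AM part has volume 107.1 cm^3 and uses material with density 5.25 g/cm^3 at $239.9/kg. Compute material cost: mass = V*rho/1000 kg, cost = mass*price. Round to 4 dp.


Mass = 107.1*5.25/1000 = 0.562275 kg
Cost = 0.562275 * 239.9 = 134.8898 $


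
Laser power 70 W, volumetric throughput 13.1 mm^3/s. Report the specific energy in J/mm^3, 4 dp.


SE = 70 / 13.1 = 5.3435 J/mm^3


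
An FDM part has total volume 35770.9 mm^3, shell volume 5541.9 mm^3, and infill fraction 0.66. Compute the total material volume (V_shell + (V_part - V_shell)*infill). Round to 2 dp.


V_infill = (35770.9 - 5541.9) * 0.66 = 19951.14
V_total = 5541.9 + 19951.14 = 25493.04 mm^3


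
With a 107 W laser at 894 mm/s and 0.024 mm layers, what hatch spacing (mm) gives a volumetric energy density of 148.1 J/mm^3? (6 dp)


h = 107 / (148.1*894*0.024) = 0.033673 mm
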